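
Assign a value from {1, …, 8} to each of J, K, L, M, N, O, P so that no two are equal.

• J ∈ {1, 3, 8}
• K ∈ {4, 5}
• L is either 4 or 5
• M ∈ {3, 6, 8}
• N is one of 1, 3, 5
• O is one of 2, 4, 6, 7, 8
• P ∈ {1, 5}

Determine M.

6

The 2 variables K and L are confined to {4, 5}, which locks those values in; drop them from N, O, P.
P has just one choice, so P = 1. So J, N can't be 1.
N's domain is down to {3}, so N = 3. Eliminate 3 elsewhere: J, M.
J must be 8 (only option left). Strike 8 from M, O.
So M = 6.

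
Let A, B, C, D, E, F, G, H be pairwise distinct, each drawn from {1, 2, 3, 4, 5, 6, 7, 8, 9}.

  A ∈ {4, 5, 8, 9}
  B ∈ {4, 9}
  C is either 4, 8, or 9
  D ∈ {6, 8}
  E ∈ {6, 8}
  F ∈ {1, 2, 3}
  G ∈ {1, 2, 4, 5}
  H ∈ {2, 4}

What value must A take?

5

The 8 variables together cover exactly {1, 2, 3, 4, 5, 6, 8, 9} — 8 values for 8 variables — and 3 appears only in F's list, so F = 3.
The 7 still-open variables together cover exactly {1, 2, 4, 5, 6, 8, 9} — 7 values for 7 variables — and 1 appears only in G's list, so G = 1.
The 6 still-open variables draw from only 6 values {2, 4, 5, 6, 8, 9}, so each is used; only H can be 2, hence H = 2.
The 5 still-open variables together cover exactly {4, 5, 6, 8, 9} — 5 values for 5 variables — and 5 appears only in A's list, so A = 5.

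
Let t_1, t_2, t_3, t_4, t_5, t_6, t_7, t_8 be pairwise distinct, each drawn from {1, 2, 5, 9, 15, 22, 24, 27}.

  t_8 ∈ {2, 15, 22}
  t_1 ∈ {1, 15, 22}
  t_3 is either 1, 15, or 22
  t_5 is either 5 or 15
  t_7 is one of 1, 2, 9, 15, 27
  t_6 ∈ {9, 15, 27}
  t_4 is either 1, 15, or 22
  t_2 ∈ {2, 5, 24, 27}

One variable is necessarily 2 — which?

t_8

Among the 8 variables, 24 fits only t_2 (and all 8 values in {1, 2, 5, 9, 15, 22, 24, 27} must be used), so t_2 = 24.
The 7 still-open variables together cover exactly {1, 2, 5, 9, 15, 22, 27} — 7 values for 7 variables — and 5 appears only in t_5's list, so t_5 = 5.
t_1, t_3, t_4 share exactly the 3 values {1, 15, 22}; by pigeonhole those values go to them, so strike 1, 15, 22 from t_6, t_7, t_8.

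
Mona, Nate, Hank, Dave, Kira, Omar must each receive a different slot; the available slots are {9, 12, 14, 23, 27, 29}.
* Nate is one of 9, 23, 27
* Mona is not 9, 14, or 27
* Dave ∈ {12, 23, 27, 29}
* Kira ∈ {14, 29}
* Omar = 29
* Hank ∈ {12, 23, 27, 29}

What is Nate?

9

Omar must be 29 (only option left). Remove 29 from Mona, Hank, Dave, Kira.
Kira must be 14 (only option left).
Among the 4 still-open variables, 9 fits only Nate (and all 4 values in {9, 12, 23, 27} must be used), so Nate = 9.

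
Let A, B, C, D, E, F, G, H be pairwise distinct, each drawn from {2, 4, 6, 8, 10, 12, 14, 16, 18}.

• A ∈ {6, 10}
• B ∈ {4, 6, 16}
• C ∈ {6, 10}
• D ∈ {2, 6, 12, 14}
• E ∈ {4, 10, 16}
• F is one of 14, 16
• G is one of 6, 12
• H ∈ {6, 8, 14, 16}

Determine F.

14

The 8 variables draw from only 8 values {2, 4, 6, 8, 10, 12, 14, 16}, so each is used; only D can be 2, hence D = 2.
Among the 7 still-open variables, 8 fits only H (and all 7 values in {4, 6, 8, 10, 12, 14, 16} must be used), so H = 8.
The 6 still-open variables draw from only 6 values {4, 6, 10, 12, 14, 16}, so each is used; only G can be 12, hence G = 12.
The 5 still-open variables draw from only 5 values {4, 6, 10, 14, 16}, so each is used; only F can be 14, hence F = 14.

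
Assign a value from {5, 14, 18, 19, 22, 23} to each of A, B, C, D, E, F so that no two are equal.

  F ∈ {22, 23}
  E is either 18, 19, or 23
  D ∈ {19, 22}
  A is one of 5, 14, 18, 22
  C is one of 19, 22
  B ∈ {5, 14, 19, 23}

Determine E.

18

C and D between them cover only {19, 22} — a naked pair. Remove those values from A, B, E, F.
F has just one choice, so F = 23. So B, E can't be 23.
So E = 18.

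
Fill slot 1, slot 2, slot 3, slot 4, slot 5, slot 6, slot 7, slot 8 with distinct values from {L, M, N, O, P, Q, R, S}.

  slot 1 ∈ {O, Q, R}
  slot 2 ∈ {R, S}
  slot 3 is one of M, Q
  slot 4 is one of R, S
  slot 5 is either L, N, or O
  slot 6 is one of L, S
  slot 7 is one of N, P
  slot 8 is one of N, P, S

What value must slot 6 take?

Among the 8 variables, M fits only slot 3 (and all 8 values in {L, M, N, O, P, Q, R, S} must be used), so slot 3 = M.
The 7 still-open variables draw from only 7 values {L, N, O, P, Q, R, S}, so each is used; only slot 1 can be Q, hence slot 1 = Q.
The 6 still-open variables draw from only 6 values {L, N, O, P, R, S}, so each is used; only slot 5 can be O, hence slot 5 = O.
Among the 5 still-open variables, L fits only slot 6 (and all 5 values in {L, N, P, R, S} must be used), so slot 6 = L.

L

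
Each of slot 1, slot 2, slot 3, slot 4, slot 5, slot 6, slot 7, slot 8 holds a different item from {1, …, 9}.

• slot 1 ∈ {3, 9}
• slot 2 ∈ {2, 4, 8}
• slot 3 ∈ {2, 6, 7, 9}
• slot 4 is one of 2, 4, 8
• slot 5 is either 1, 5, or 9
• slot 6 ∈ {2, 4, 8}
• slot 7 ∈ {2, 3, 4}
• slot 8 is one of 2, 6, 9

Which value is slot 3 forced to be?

slot 2, slot 4, slot 6 between them cover only {2, 4, 8} — a naked triple. Remove those values from slot 3, slot 7, slot 8.
slot 7 must be 3 (only option left). Remove 3 from slot 1.
slot 1's domain is down to {9}, so slot 1 = 9. Strike 9 from slot 3, slot 5, slot 8.
slot 8 must be 6 (only option left). So slot 3 can't be 6.
So slot 3 = 7.

7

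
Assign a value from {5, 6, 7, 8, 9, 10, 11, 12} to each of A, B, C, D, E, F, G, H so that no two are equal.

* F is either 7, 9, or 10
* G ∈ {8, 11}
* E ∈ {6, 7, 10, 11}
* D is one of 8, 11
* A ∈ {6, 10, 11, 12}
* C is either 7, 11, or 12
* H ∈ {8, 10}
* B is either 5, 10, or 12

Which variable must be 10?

H

The 8 variables together cover exactly {5, 6, 7, 8, 9, 10, 11, 12} — 8 values for 8 variables — and 5 appears only in B's list, so B = 5.
Among the 7 still-open variables, 9 fits only F (and all 7 values in {6, 7, 8, 9, 10, 11, 12} must be used), so F = 9.
D and G share exactly the 2 values {8, 11}; by pigeonhole those values go to them, so strike 8, 11 from A, C, E, H.
So 10 goes to H.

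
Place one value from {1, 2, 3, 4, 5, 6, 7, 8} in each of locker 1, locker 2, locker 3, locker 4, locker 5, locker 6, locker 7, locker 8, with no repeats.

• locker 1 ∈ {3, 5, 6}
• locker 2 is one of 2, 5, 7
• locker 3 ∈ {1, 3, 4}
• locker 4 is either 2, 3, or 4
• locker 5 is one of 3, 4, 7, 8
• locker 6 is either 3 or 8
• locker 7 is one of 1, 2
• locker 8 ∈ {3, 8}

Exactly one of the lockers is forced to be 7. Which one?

locker 5

Among the 8 variables, 6 fits only locker 1 (and all 8 values in {1, 2, 3, 4, 5, 6, 7, 8} must be used), so locker 1 = 6.
The 7 still-open variables draw from only 7 values {1, 2, 3, 4, 5, 7, 8}, so each is used; only locker 2 can be 5, hence locker 2 = 5.
The 6 still-open variables together cover exactly {1, 2, 3, 4, 7, 8} — 6 values for 6 variables — and 7 appears only in locker 5's list, so locker 5 = 7.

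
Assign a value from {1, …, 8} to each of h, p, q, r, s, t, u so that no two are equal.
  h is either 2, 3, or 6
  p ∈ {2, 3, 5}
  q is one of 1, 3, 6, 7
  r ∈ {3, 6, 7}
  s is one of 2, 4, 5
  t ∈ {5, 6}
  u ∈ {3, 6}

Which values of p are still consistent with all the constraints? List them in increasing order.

The 7 variables together cover exactly {1, 2, 3, 4, 5, 6, 7} — 7 values for 7 variables — and 1 appears only in q's list, so q = 1.
The 6 still-open variables draw from only 6 values {2, 3, 4, 5, 6, 7}, so each is used; only s can be 4, hence s = 4.
The 5 still-open variables draw from only 5 values {2, 3, 5, 6, 7}, so each is used; only r can be 7, hence r = 7.
No further eliminations apply; p can still be any of 2, 3, 5.

2, 3, 5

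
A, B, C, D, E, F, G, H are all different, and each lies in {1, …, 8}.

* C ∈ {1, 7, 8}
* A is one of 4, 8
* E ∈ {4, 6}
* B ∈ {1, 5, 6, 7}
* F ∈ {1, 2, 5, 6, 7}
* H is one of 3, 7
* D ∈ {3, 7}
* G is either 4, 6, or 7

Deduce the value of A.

The 8 variables together cover exactly {1, 2, 3, 4, 5, 6, 7, 8} — 8 values for 8 variables — and 2 appears only in F's list, so F = 2.
The 7 still-open variables draw from only 7 values {1, 3, 4, 5, 6, 7, 8}, so each is used; only B can be 5, hence B = 5.
The 6 still-open variables together cover exactly {1, 3, 4, 6, 7, 8} — 6 values for 6 variables — and 1 appears only in C's list, so C = 1.
Among the 5 still-open variables, 8 fits only A (and all 5 values in {3, 4, 6, 7, 8} must be used), so A = 8.

8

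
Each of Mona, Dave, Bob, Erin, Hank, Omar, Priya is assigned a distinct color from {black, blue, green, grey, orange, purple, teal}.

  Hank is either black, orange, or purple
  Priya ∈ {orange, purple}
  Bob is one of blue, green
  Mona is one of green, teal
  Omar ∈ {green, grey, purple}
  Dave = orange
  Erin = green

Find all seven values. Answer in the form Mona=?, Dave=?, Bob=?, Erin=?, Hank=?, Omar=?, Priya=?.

Mona=teal, Dave=orange, Bob=blue, Erin=green, Hank=black, Omar=grey, Priya=purple

Dave has just one choice, so Dave = orange. Strike orange from Hank, Priya.
Erin must be green (only option left). Strike green from Mona, Bob, Omar.
Priya has just one choice, so Priya = purple. Strike purple from Hank, Omar.
Mona has just one choice, so Mona = teal.
Bob must be blue (only option left).
Hank's domain is down to {black}, so Hank = black.
Omar's domain is down to {grey}, so Omar = grey.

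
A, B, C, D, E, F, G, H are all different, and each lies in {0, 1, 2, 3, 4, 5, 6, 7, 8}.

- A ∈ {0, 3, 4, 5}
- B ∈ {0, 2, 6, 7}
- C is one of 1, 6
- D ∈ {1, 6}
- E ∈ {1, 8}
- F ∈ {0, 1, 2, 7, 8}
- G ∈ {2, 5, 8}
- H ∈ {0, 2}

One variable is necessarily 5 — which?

G

The 2 variables C and D are confined to {1, 6}, which locks those values in; drop them from B, E, F.
That leaves E = 8. Strike 8 from F, G.
B, F, H share exactly the 3 values {0, 2, 7}; by pigeonhole those values go to them, so strike 0, 2, 7 from A, G.
So 5 goes to G.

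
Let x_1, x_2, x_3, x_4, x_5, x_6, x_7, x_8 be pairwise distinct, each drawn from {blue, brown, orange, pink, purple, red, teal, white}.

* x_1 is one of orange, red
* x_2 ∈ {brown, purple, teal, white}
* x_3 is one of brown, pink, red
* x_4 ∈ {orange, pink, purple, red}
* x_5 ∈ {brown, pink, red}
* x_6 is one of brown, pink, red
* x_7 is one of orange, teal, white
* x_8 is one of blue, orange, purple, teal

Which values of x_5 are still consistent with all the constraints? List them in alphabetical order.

The 8 variables together cover exactly {blue, brown, orange, pink, purple, red, teal, white} — 8 values for 8 variables — and blue appears only in x_8's list, so x_8 = blue.
x_3, x_5, x_6 share exactly the 3 values {brown, pink, red}; by pigeonhole those values go to them, so strike brown, pink, red from x_1, x_2, x_4.
That leaves x_1 = orange. Strike orange from x_4, x_7.
x_4's domain is down to {purple}, so x_4 = purple. Remove purple from x_2.
No further eliminations apply; x_5 can still be any of brown, pink, red.

brown, pink, red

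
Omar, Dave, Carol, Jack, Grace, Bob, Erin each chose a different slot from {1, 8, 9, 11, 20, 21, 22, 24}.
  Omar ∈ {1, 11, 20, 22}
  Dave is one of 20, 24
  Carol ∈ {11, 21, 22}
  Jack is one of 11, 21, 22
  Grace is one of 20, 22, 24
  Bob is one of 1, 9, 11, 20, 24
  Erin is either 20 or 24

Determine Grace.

The 7 variables draw from only 7 values {1, 9, 11, 20, 21, 22, 24}, so each is used; only Bob can be 9, hence Bob = 9.
The 6 still-open variables draw from only 6 values {1, 11, 20, 21, 22, 24}, so each is used; only Omar can be 1, hence Omar = 1.
The 2 variables Dave and Erin are confined to {20, 24}, which locks those values in; drop them from Grace.
So Grace = 22.

22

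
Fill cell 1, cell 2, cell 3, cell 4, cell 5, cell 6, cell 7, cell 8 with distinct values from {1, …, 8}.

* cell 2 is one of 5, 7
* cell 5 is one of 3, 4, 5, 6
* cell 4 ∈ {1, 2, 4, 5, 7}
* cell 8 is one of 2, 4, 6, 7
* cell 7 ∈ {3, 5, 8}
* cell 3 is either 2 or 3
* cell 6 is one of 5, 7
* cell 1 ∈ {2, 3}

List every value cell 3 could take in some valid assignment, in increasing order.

The 8 variables draw from only 8 values {1, 2, 3, 4, 5, 6, 7, 8}, so each is used; only cell 4 can be 1, hence cell 4 = 1.
The 7 still-open variables together cover exactly {2, 3, 4, 5, 6, 7, 8} — 7 values for 7 variables — and 8 appears only in cell 7's list, so cell 7 = 8.
The 2 variables cell 1 and cell 3 are confined to {2, 3}, which locks those values in; drop them from cell 5, cell 8.
cell 2 and cell 6 share exactly the 2 values {5, 7}; by pigeonhole those values go to them, so strike 5, 7 from cell 5, cell 8.
No further eliminations apply; cell 3 can still be any of 2, 3.

2, 3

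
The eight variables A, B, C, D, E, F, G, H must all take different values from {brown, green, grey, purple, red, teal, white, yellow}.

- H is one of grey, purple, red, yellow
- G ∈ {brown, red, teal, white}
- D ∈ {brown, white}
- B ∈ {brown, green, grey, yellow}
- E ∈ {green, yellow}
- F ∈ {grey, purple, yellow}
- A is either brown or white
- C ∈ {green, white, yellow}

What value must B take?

The 8 variables draw from only 8 values {brown, green, grey, purple, red, teal, white, yellow}, so each is used; only G can be teal, hence G = teal.
The 7 still-open variables draw from only 7 values {brown, green, grey, purple, red, white, yellow}, so each is used; only H can be red, hence H = red.
Among the 6 still-open variables, purple fits only F (and all 6 values in {brown, green, grey, purple, white, yellow} must be used), so F = purple.
The 5 still-open variables together cover exactly {brown, green, grey, white, yellow} — 5 values for 5 variables — and grey appears only in B's list, so B = grey.

grey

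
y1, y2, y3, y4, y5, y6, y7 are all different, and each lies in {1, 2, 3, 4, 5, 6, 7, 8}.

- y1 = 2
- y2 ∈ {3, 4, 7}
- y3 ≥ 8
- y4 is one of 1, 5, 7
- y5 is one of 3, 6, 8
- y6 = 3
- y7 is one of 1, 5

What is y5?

y1 must be 2 (only option left).
y3's domain is down to {8}, so y3 = 8. So y5 can't be 8.
That leaves y6 = 3. So y2, y5 can't be 3.
So y5 = 6.

6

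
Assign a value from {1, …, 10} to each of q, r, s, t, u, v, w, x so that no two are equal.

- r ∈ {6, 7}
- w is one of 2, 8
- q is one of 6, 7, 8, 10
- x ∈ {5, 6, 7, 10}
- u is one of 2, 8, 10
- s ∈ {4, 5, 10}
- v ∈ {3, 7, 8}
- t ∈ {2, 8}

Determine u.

10

Among the 8 variables, 3 fits only v (and all 8 values in {2, 3, 4, 5, 6, 7, 8, 10} must be used), so v = 3.
Among the 7 still-open variables, 4 fits only s (and all 7 values in {2, 4, 5, 6, 7, 8, 10} must be used), so s = 4.
The 6 still-open variables together cover exactly {2, 5, 6, 7, 8, 10} — 6 values for 6 variables — and 5 appears only in x's list, so x = 5.
t and w between them cover only {2, 8} — a naked pair. Remove those values from q, u.
So u = 10.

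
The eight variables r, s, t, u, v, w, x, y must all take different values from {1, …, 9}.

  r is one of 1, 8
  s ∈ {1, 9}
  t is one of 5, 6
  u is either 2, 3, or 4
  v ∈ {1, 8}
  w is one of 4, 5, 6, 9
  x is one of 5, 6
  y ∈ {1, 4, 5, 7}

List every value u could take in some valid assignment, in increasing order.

r and v share exactly the 2 values {1, 8}; by pigeonhole those values go to them, so strike 1, 8 from s, y.
That leaves s = 9. Strike 9 from w.
t and x between them cover only {5, 6} — a naked pair. Remove those values from w, y.
That leaves w = 4. Remove 4 from u, y.
y's domain is down to {7}, so y = 7.
No further eliminations apply; u can still be any of 2, 3.

2, 3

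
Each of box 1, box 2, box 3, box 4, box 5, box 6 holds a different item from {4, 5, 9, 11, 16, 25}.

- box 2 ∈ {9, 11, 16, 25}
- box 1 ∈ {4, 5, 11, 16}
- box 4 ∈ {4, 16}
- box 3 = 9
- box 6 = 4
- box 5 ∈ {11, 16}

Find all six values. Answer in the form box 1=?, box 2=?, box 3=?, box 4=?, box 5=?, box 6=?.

box 3 must be 9 (only option left). So box 2 can't be 9.
box 6 must be 4 (only option left). Remove 4 from box 1, box 4.
That leaves box 4 = 16. Strike 16 from box 1, box 2, box 5.
box 5 has just one choice, so box 5 = 11. Strike 11 from box 1, box 2.
box 1's domain is down to {5}, so box 1 = 5.
box 2 has just one choice, so box 2 = 25.

box 1=5, box 2=25, box 3=9, box 4=16, box 5=11, box 6=4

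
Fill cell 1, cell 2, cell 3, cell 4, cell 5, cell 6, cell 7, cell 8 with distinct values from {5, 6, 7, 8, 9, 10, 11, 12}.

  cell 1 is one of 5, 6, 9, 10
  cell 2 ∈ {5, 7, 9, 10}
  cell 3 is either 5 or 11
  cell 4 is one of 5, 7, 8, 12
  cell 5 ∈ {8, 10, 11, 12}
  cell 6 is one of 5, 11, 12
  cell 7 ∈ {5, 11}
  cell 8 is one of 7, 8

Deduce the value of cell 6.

The 8 variables together cover exactly {5, 6, 7, 8, 9, 10, 11, 12} — 8 values for 8 variables — and 6 appears only in cell 1's list, so cell 1 = 6.
Among the 7 still-open variables, 9 fits only cell 2 (and all 7 values in {5, 7, 8, 9, 10, 11, 12} must be used), so cell 2 = 9.
Among the 6 still-open variables, 10 fits only cell 5 (and all 6 values in {5, 7, 8, 10, 11, 12} must be used), so cell 5 = 10.
cell 3 and cell 7 between them cover only {5, 11} — a naked pair. Remove those values from cell 4, cell 6.
So cell 6 = 12.

12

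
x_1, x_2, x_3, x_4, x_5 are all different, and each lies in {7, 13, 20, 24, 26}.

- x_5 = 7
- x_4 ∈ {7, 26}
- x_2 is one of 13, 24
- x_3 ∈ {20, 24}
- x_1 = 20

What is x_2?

x_1 must be 20 (only option left). Eliminate 20 elsewhere: x_3.
That leaves x_3 = 24. Eliminate 24 elsewhere: x_2.
So x_2 = 13.

13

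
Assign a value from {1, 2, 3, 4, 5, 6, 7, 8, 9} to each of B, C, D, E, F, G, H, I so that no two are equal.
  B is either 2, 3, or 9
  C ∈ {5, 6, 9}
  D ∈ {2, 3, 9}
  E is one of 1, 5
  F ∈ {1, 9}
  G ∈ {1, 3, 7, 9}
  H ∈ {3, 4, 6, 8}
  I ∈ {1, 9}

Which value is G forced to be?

F and I between them cover only {1, 9} — a naked pair. Remove those values from B, C, D, E, G.
E's domain is down to {5}, so E = 5. Strike 5 from C.
C has just one choice, so C = 6. So H can't be 6.
B and D share exactly the 2 values {2, 3}; by pigeonhole those values go to them, so strike 2, 3 from G, H.
So G = 7.

7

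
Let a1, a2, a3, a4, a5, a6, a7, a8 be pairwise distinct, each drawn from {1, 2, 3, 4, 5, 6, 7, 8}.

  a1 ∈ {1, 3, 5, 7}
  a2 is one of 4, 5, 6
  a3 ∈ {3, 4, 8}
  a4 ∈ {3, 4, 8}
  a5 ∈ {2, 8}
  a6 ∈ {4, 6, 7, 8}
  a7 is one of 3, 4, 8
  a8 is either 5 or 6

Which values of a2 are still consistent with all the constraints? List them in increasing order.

5, 6

Among the 8 variables, 1 fits only a1 (and all 8 values in {1, 2, 3, 4, 5, 6, 7, 8} must be used), so a1 = 1.
The 7 still-open variables draw from only 7 values {2, 3, 4, 5, 6, 7, 8}, so each is used; only a5 can be 2, hence a5 = 2.
The 6 still-open variables together cover exactly {3, 4, 5, 6, 7, 8} — 6 values for 6 variables — and 7 appears only in a6's list, so a6 = 7.
The 3 variables a3, a4, a7 are confined to {3, 4, 8}, which locks those values in; drop them from a2.
No further eliminations apply; a2 can still be any of 5, 6.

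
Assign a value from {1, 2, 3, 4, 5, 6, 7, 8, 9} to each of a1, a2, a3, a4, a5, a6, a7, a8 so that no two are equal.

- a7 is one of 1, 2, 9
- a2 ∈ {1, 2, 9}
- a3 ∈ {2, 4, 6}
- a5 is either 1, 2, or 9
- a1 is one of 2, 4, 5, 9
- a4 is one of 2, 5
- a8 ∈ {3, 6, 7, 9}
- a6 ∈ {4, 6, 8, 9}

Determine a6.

The 3 variables a2, a5, a7 are confined to {1, 2, 9}, which locks those values in; drop them from a1, a3, a4, a6, a8.
a4 must be 5 (only option left). Eliminate 5 elsewhere: a1.
a1's domain is down to {4}, so a1 = 4. Remove 4 from a3, a6.
a3 has just one choice, so a3 = 6. Strike 6 from a6, a8.
So a6 = 8.

8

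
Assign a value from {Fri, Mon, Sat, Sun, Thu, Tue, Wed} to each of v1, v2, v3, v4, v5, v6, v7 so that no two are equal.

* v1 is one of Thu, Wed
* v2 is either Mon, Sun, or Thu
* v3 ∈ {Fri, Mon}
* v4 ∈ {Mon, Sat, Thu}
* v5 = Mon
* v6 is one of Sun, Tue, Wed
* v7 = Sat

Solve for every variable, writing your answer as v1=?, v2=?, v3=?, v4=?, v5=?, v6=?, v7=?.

v1=Wed, v2=Sun, v3=Fri, v4=Thu, v5=Mon, v6=Tue, v7=Sat

v5 must be Mon (only option left). Strike Mon from v2, v3, v4.
That leaves v7 = Sat. Strike Sat from v4.
v3's domain is down to {Fri}, so v3 = Fri.
That leaves v4 = Thu. Strike Thu from v1, v2.
v1 must be Wed (only option left). So v6 can't be Wed.
v2's domain is down to {Sun}, so v2 = Sun. Strike Sun from v6.
v6 has just one choice, so v6 = Tue.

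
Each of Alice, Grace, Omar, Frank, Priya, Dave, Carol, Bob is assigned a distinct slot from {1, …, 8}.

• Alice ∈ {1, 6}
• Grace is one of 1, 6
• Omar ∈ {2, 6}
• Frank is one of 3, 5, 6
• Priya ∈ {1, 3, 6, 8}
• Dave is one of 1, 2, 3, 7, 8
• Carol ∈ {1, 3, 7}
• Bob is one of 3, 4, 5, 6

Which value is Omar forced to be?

The 8 variables together cover exactly {1, 2, 3, 4, 5, 6, 7, 8} — 8 values for 8 variables — and 4 appears only in Bob's list, so Bob = 4.
The 7 still-open variables together cover exactly {1, 2, 3, 5, 6, 7, 8} — 7 values for 7 variables — and 5 appears only in Frank's list, so Frank = 5.
The 2 variables Alice and Grace are confined to {1, 6}, which locks those values in; drop them from Omar, Priya, Dave, Carol.
So Omar = 2.

2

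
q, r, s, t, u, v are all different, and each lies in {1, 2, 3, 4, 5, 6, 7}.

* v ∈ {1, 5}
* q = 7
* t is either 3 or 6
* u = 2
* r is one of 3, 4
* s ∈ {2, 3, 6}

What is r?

4

q's domain is down to {7}, so q = 7.
u's domain is down to {2}, so u = 2. Remove 2 from s.
s and t share exactly the 2 values {3, 6}; by pigeonhole those values go to them, so strike 3, 6 from r.
So r = 4.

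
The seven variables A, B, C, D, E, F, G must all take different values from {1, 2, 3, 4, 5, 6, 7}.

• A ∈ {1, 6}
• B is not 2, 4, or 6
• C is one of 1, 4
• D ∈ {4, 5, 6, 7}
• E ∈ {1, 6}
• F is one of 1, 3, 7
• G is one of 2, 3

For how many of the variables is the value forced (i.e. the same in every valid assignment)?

The 7 variables draw from only 7 values {1, 2, 3, 4, 5, 6, 7}, so each is used; only G can be 2, hence G = 2.
A and E share exactly the 2 values {1, 6}; by pigeonhole those values go to them, so strike 1, 6 from B, C, D, F.
C has just one choice, so C = 4. Strike 4 from D.
Determined: C=4, G=2. The other variables each still have more than one consistent value. That makes 2.

2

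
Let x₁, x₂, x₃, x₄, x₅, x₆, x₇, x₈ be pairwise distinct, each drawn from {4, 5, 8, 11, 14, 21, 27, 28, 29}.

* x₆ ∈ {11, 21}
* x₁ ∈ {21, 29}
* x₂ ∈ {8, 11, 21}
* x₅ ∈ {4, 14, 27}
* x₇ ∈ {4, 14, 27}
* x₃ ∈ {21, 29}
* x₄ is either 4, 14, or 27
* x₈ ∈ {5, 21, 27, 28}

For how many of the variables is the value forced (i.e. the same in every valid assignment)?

x₁ and x₃ between them cover only {21, 29} — a naked pair. Remove those values from x₂, x₆, x₈.
x₆ has just one choice, so x₆ = 11. So x₂ can't be 11.
x₂'s domain is down to {8}, so x₂ = 8.
x₄, x₅, x₇ between them cover only {4, 14, 27} — a naked triple. Remove those values from x₈.
Determined: x₂=8, x₆=11. The other variables each still have more than one consistent value. That makes 2.

2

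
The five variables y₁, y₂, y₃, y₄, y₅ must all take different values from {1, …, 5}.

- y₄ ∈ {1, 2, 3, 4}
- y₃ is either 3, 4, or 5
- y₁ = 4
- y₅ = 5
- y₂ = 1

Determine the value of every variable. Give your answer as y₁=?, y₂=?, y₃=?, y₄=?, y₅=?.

y₁=4, y₂=1, y₃=3, y₄=2, y₅=5

y₁ has just one choice, so y₁ = 4. Strike 4 from y₃, y₄.
y₂'s domain is down to {1}, so y₂ = 1. So y₄ can't be 1.
y₅'s domain is down to {5}, so y₅ = 5. So y₃ can't be 5.
y₃'s domain is down to {3}, so y₃ = 3. So y₄ can't be 3.
y₄ has just one choice, so y₄ = 2.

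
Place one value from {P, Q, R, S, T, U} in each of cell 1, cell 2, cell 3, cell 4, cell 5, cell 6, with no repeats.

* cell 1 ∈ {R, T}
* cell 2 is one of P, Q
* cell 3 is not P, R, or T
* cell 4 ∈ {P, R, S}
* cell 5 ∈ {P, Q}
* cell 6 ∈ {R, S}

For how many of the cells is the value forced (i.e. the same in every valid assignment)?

2

Among the 6 variables, T fits only cell 1 (and all 6 values in {P, Q, R, S, T, U} must be used), so cell 1 = T.
The 5 still-open variables together cover exactly {P, Q, R, S, U} — 5 values for 5 variables — and U appears only in cell 3's list, so cell 3 = U.
cell 2 and cell 5 between them cover only {P, Q} — a naked pair. Remove those values from cell 4.
Determined: cell 1=T, cell 3=U. The other cells each still have more than one consistent value. That makes 2.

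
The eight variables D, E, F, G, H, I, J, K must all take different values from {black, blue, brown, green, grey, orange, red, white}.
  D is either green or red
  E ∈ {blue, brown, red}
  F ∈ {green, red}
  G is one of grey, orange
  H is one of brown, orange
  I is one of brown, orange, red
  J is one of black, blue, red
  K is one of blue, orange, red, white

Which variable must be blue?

The 8 variables together cover exactly {black, blue, brown, green, grey, orange, red, white} — 8 values for 8 variables — and black appears only in J's list, so J = black.
The 7 still-open variables together cover exactly {blue, brown, green, grey, orange, red, white} — 7 values for 7 variables — and grey appears only in G's list, so G = grey.
The 6 still-open variables draw from only 6 values {blue, brown, green, orange, red, white}, so each is used; only K can be white, hence K = white.
The 5 still-open variables together cover exactly {blue, brown, green, orange, red} — 5 values for 5 variables — and blue appears only in E's list, so E = blue.

E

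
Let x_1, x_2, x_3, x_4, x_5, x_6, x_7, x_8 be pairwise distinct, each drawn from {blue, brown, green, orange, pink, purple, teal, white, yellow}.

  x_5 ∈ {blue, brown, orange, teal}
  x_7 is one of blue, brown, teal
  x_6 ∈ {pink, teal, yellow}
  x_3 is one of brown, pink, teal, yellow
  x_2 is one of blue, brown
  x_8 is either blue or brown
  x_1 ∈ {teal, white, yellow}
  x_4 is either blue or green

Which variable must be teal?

The 8 variables draw from only 8 values {blue, brown, green, orange, pink, teal, white, yellow}, so each is used; only x_4 can be green, hence x_4 = green.
The 7 still-open variables draw from only 7 values {blue, brown, orange, pink, teal, white, yellow}, so each is used; only x_5 can be orange, hence x_5 = orange.
Among the 6 still-open variables, white fits only x_1 (and all 6 values in {blue, brown, pink, teal, white, yellow} must be used), so x_1 = white.
The 2 variables x_2 and x_8 are confined to {blue, brown}, which locks those values in; drop them from x_3, x_7.
So teal goes to x_7.

x_7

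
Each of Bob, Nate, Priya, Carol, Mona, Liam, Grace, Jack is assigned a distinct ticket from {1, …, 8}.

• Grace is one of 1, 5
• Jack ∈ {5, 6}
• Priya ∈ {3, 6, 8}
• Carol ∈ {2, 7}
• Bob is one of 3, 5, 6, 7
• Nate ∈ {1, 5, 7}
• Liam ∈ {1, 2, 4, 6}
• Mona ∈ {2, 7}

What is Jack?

The 8 variables together cover exactly {1, 2, 3, 4, 5, 6, 7, 8} — 8 values for 8 variables — and 4 appears only in Liam's list, so Liam = 4.
The 7 still-open variables draw from only 7 values {1, 2, 3, 5, 6, 7, 8}, so each is used; only Priya can be 8, hence Priya = 8.
Among the 6 still-open variables, 3 fits only Bob (and all 6 values in {1, 2, 3, 5, 6, 7} must be used), so Bob = 3.
The 5 still-open variables draw from only 5 values {1, 2, 5, 6, 7}, so each is used; only Jack can be 6, hence Jack = 6.

6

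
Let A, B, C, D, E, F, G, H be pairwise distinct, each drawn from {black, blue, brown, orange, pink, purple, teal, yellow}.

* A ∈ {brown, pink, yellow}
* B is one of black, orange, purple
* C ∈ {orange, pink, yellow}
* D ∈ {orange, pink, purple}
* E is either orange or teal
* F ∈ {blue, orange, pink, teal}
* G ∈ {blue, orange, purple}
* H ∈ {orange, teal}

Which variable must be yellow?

C

Among the 8 variables, black fits only B (and all 8 values in {black, blue, brown, orange, pink, purple, teal, yellow} must be used), so B = black.
Among the 7 still-open variables, brown fits only A (and all 7 values in {blue, brown, orange, pink, purple, teal, yellow} must be used), so A = brown.
The 6 still-open variables draw from only 6 values {blue, orange, pink, purple, teal, yellow}, so each is used; only C can be yellow, hence C = yellow.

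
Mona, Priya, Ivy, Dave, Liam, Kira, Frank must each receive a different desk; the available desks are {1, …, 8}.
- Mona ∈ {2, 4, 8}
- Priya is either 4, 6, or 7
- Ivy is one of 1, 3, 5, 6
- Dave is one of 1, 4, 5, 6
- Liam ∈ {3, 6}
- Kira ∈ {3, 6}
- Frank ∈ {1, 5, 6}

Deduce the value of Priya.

7

Liam and Kira share exactly the 2 values {3, 6}; by pigeonhole those values go to them, so strike 3, 6 from Priya, Ivy, Dave, Frank.
Ivy and Frank share exactly the 2 values {1, 5}; by pigeonhole those values go to them, so strike 1, 5 from Dave.
Dave's domain is down to {4}, so Dave = 4. Remove 4 from Mona, Priya.
So Priya = 7.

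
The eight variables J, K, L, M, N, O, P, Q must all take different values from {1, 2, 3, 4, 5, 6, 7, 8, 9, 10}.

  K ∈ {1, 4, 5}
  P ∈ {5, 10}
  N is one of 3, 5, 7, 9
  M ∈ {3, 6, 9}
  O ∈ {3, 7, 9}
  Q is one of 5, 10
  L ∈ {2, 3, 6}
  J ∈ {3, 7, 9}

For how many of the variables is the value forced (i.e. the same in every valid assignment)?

2

The 2 variables P and Q are confined to {5, 10}, which locks those values in; drop them from K, N.
J, N, O between them cover only {3, 7, 9} — a naked triple. Remove those values from L, M.
M has just one choice, so M = 6. Remove 6 from L.
L has just one choice, so L = 2.
Determined: L=2, M=6. The other variables each still have more than one consistent value. That makes 2.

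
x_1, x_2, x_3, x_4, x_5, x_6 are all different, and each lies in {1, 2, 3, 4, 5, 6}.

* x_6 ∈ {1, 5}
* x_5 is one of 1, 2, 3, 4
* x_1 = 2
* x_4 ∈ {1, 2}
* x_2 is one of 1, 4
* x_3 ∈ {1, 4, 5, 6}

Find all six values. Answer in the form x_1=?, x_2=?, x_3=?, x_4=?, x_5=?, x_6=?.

x_1=2, x_2=4, x_3=6, x_4=1, x_5=3, x_6=5

x_1 must be 2 (only option left). Strike 2 from x_4, x_5.
x_4 must be 1 (only option left). Eliminate 1 elsewhere: x_2, x_3, x_5, x_6.
That leaves x_6 = 5. Remove 5 from x_3.
That leaves x_2 = 4. Remove 4 from x_3, x_5.
x_3 has just one choice, so x_3 = 6.
x_5's domain is down to {3}, so x_5 = 3.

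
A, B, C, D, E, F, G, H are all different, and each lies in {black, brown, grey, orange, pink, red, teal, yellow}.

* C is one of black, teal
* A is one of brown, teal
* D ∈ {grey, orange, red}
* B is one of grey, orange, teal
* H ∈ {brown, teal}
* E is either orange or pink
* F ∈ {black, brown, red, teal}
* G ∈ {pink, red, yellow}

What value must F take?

The 8 variables together cover exactly {black, brown, grey, orange, pink, red, teal, yellow} — 8 values for 8 variables — and yellow appears only in G's list, so G = yellow.
The 7 still-open variables together cover exactly {black, brown, grey, orange, pink, red, teal} — 7 values for 7 variables — and pink appears only in E's list, so E = pink.
A and H between them cover only {brown, teal} — a naked pair. Remove those values from B, C, F.
C must be black (only option left). So F can't be black.
So F = red.

red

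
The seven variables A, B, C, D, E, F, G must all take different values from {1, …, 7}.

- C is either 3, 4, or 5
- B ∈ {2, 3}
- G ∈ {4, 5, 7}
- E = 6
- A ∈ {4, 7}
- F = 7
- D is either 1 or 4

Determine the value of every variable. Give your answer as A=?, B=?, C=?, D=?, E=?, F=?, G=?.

A=4, B=2, C=3, D=1, E=6, F=7, G=5

E's domain is down to {6}, so E = 6.
F's domain is down to {7}, so F = 7. Remove 7 from A, G.
That leaves A = 4. So C, D, G can't be 4.
That leaves D = 1.
G has just one choice, so G = 5. Eliminate 5 elsewhere: C.
C has just one choice, so C = 3. Eliminate 3 elsewhere: B.
B's domain is down to {2}, so B = 2.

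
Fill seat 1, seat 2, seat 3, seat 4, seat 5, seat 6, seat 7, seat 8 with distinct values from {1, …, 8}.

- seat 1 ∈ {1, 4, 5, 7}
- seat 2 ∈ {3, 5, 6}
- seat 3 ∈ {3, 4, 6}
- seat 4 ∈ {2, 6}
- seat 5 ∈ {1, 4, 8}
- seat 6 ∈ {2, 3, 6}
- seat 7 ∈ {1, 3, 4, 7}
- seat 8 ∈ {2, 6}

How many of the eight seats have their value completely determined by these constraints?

4

The 8 variables draw from only 8 values {1, 2, 3, 4, 5, 6, 7, 8}, so each is used; only seat 5 can be 8, hence seat 5 = 8.
seat 4 and seat 8 between them cover only {2, 6} — a naked pair. Remove those values from seat 2, seat 3, seat 6.
seat 6 must be 3 (only option left). So seat 2, seat 3, seat 7 can't be 3.
seat 2 has just one choice, so seat 2 = 5. So seat 1 can't be 5.
seat 3 must be 4 (only option left). Eliminate 4 elsewhere: seat 1, seat 7.
Determined: seat 2=5, seat 3=4, seat 5=8, seat 6=3. The other seats each still have more than one consistent value. That makes 4.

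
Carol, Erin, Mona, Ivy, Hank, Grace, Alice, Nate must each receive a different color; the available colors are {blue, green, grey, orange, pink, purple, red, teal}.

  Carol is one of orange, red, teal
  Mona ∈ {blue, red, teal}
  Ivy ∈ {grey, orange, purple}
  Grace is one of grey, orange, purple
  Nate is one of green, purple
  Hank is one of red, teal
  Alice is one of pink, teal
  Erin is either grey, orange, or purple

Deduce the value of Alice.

The 8 variables draw from only 8 values {blue, green, grey, orange, pink, purple, red, teal}, so each is used; only Mona can be blue, hence Mona = blue.
The 7 still-open variables together cover exactly {green, grey, orange, pink, purple, red, teal} — 7 values for 7 variables — and green appears only in Nate's list, so Nate = green.
The 6 still-open variables draw from only 6 values {grey, orange, pink, purple, red, teal}, so each is used; only Alice can be pink, hence Alice = pink.

pink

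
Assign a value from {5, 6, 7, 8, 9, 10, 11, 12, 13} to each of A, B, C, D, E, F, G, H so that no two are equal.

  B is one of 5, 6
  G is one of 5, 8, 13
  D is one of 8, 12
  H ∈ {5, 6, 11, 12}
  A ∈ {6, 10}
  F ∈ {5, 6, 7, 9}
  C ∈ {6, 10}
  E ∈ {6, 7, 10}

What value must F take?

9

A and C share exactly the 2 values {6, 10}; by pigeonhole those values go to them, so strike 6, 10 from B, E, F, H.
B has just one choice, so B = 5. Eliminate 5 elsewhere: F, G, H.
E's domain is down to {7}, so E = 7. Strike 7 from F.
So F = 9.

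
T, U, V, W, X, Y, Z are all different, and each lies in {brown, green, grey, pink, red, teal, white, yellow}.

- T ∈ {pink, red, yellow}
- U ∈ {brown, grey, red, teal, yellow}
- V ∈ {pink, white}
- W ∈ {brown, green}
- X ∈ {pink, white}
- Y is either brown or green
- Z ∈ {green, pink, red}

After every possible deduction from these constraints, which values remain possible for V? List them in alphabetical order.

V and X share exactly the 2 values {pink, white}; by pigeonhole those values go to them, so strike pink, white from T, Z.
W and Y share exactly the 2 values {brown, green}; by pigeonhole those values go to them, so strike brown, green from U, Z.
That leaves Z = red. Strike red from T, U.
T must be yellow (only option left). So U can't be yellow.
No further eliminations apply; V can still be any of pink, white.

pink, white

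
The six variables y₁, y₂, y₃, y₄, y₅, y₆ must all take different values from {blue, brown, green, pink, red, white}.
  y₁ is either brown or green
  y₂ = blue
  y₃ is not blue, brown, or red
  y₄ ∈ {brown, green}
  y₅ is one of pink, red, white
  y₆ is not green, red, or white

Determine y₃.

white

y₂'s domain is down to {blue}, so y₂ = blue. Eliminate blue elsewhere: y₆.
The 5 still-open variables draw from only 5 values {brown, green, pink, red, white}, so each is used; only y₅ can be red, hence y₅ = red.
The 4 still-open variables draw from only 4 values {brown, green, pink, white}, so each is used; only y₃ can be white, hence y₃ = white.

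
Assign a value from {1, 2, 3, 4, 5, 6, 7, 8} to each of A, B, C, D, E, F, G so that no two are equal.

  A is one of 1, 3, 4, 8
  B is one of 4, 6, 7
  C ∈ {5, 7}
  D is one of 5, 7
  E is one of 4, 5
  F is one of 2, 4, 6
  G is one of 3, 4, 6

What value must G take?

The 2 variables C and D are confined to {5, 7}, which locks those values in; drop them from B, E.
That leaves E = 4. Remove 4 from A, B, F, G.
B's domain is down to {6}, so B = 6. Remove 6 from F, G.
So G = 3.

3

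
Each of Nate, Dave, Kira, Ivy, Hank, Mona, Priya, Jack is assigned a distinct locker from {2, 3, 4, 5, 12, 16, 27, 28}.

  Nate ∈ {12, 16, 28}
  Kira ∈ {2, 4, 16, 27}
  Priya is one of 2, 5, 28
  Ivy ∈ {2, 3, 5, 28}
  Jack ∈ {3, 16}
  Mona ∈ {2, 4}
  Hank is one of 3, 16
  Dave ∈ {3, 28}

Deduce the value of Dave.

The 8 variables draw from only 8 values {2, 3, 4, 5, 12, 16, 27, 28}, so each is used; only Nate can be 12, hence Nate = 12.
Among the 7 still-open variables, 27 fits only Kira (and all 7 values in {2, 3, 4, 5, 16, 27, 28} must be used), so Kira = 27.
The 6 still-open variables together cover exactly {2, 3, 4, 5, 16, 28} — 6 values for 6 variables — and 4 appears only in Mona's list, so Mona = 4.
The 2 variables Hank and Jack are confined to {3, 16}, which locks those values in; drop them from Dave, Ivy.
So Dave = 28.

28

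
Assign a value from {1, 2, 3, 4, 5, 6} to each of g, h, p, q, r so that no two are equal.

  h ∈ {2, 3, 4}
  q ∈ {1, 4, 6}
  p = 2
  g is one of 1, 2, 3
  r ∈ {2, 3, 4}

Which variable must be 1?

p must be 2 (only option left). So g, h, r can't be 2.
Among the 4 still-open variables, 6 fits only q (and all 4 values in {1, 3, 4, 6} must be used), so q = 6.
The 3 still-open variables draw from only 3 values {1, 3, 4}, so each is used; only g can be 1, hence g = 1.

g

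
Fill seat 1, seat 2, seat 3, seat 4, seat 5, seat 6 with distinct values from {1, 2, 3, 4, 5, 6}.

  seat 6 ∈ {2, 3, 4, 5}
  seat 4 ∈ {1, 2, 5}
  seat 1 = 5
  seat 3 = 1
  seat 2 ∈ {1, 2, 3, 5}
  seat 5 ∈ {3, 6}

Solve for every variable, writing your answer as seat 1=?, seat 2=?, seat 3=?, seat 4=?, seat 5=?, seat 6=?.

seat 1's domain is down to {5}, so seat 1 = 5. Eliminate 5 elsewhere: seat 2, seat 4, seat 6.
seat 3's domain is down to {1}, so seat 3 = 1. Eliminate 1 elsewhere: seat 2, seat 4.
seat 4 must be 2 (only option left). Strike 2 from seat 2, seat 6.
seat 2's domain is down to {3}, so seat 2 = 3. So seat 5, seat 6 can't be 3.
seat 5 has just one choice, so seat 5 = 6.
seat 6 must be 4 (only option left).

seat 1=5, seat 2=3, seat 3=1, seat 4=2, seat 5=6, seat 6=4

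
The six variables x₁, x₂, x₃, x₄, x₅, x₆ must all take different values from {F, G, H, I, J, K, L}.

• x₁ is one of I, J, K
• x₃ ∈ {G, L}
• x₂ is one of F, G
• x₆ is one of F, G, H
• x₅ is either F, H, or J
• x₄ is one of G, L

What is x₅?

J

The 2 variables x₃ and x₄ are confined to {G, L}, which locks those values in; drop them from x₂, x₆.
x₂ must be F (only option left). Eliminate F elsewhere: x₅, x₆.
That leaves x₆ = H. Strike H from x₅.
So x₅ = J.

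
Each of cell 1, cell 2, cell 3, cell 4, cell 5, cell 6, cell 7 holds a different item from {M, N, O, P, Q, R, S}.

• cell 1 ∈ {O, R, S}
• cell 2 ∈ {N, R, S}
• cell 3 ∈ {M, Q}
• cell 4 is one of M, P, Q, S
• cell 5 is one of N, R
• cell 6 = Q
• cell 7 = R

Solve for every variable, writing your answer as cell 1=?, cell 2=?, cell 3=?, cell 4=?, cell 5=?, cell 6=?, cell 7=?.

cell 6's domain is down to {Q}, so cell 6 = Q. Strike Q from cell 3, cell 4.
cell 7 has just one choice, so cell 7 = R. Strike R from cell 1, cell 2, cell 5.
That leaves cell 3 = M. So cell 4 can't be M.
cell 5's domain is down to {N}, so cell 5 = N. So cell 2 can't be N.
That leaves cell 2 = S. Eliminate S elsewhere: cell 1, cell 4.
cell 4 has just one choice, so cell 4 = P.
That leaves cell 1 = O.

cell 1=O, cell 2=S, cell 3=M, cell 4=P, cell 5=N, cell 6=Q, cell 7=R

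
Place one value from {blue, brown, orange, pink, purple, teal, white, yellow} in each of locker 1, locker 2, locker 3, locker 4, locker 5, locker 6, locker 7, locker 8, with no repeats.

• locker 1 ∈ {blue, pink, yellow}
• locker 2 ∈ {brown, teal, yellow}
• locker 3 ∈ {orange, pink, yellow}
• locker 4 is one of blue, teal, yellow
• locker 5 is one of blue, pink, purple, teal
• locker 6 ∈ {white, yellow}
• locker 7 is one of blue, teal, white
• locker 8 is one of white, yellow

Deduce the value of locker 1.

pink

Among the 8 variables, brown fits only locker 2 (and all 8 values in {blue, brown, orange, pink, purple, teal, white, yellow} must be used), so locker 2 = brown.
The 7 still-open variables together cover exactly {blue, orange, pink, purple, teal, white, yellow} — 7 values for 7 variables — and orange appears only in locker 3's list, so locker 3 = orange.
The 6 still-open variables draw from only 6 values {blue, pink, purple, teal, white, yellow}, so each is used; only locker 5 can be purple, hence locker 5 = purple.
The 5 still-open variables draw from only 5 values {blue, pink, teal, white, yellow}, so each is used; only locker 1 can be pink, hence locker 1 = pink.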